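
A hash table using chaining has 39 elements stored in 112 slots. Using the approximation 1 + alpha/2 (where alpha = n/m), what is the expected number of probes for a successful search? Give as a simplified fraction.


Load factor alpha = n/m = 39/112
Expected probes = 1 + alpha/2 = 1 + 39/(2*112)
= 1 + 39/224
= 224/224 + 39/224
= 263/224


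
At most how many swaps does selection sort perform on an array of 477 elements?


Each of the 476 passes places one element in its final position.
Pass 1: swap minimum into position 0
Pass 2: swap minimum of remaining into position 1
...
Pass 476: last two elements, one swap
Maximum swaps = 477 - 1 = 476


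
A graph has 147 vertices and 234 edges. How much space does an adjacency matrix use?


Adjacency matrix: V x V grid of entries
Space = V^2 = 147^2 = 147 * 147 = 21609


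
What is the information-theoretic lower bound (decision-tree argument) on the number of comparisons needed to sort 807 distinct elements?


A binary decision tree of height h has at most 2^h leaves and needs at least n! of them, so h >= ceil(log2(n!)).
807! is far too large to multiply out, so use Stirling's series:
  ln(n!) ~ n ln n - n + (1/2) ln(2 pi n) + 1/(12n)  (error below 1/(360 n^3), negligible here)
  ln(807) = 6.6933237
  n ln n = 807 * 6.6933237 = 5401.5122
  (1/2) ln(2 pi * 807) = (1/2) ln(5070.5305) = 4.2656
  1/(12*807) = 0.0001
  ln(807!) ~ 5401.5122 - 807 + 4.2656 + 0.0001 = 4598.7779
Convert to base 2: log2(807!) = 4598.7779 / ln 2 = 4598.7779 / 0.69314718 = 6634.6341
ceil(6634.6341) = 6635


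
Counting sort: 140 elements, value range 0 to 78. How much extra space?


n = 140 (output array)
k = 79 (count array for 79 distinct values)
Extra space = 140 + 79 = 219


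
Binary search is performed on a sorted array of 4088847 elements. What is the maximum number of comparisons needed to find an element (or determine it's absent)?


Binary search halves the search space each comparison:
  Step 1: search space = 4088847 -> 2044423
  Step 2: search space = 2044423 -> 1022211
  Step 3: search space = 1022211 -> 511105
  Step 4: search space = 511105 -> 255552
  Step 5: search space = 255552 -> 127776
  Step 6: search space = 127776 -> 63888
  Step 7: search space = 63888 -> 31944
  Step 8: search space = 31944 -> 15972
  Step 9: search space = 15972 -> 7986
  Step 10: search space = 7986 -> 3993
  Step 11: search space = 3993 -> 1996
  Step 12: search space = 1996 -> 998
  Step 13: search space = 998 -> 499
  Step 14: search space = 499 -> 249
  Step 15: search space = 249 -> 124
  Step 16: search space = 124 -> 62
  Step 17: search space = 62 -> 31
  Step 18: search space = 31 -> 15
  Step 19: search space = 15 -> 7
  Step 20: search space = 7 -> 3
  Step 21: search space = 3 -> 1
  Step 22: search space = 1 (final check)
Maximum comparisons = floor(log2(4088847)) + 1 = 21 + 1 = 22


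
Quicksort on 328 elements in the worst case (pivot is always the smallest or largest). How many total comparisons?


In the worst case, each partition step picks the worst pivot:
  Partition 1: 327 comparisons (n-1 elements to compare)
  Partition 2: 326 comparisons
  Partition 3: 325 comparisons
  Partition 4: 324 comparisons
  Partition 5: 323 comparisons
  ...
  Last partition: 0 comparisons
Total = (n-1) + (n-2) + ... + 1 + 0 = n*(n-1)/2
= 328*327/2 = 53628


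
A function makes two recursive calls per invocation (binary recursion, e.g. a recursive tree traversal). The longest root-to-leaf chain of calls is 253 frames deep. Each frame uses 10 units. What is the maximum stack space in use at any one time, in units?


Binary recursion: the two calls run one after the other, so only one root-to-leaf chain of frames is on the stack at a time.
Maximum depth (longest chain) = 253 frames
Each frame = 10 units
Max stack space = 253 * 10 = 2530


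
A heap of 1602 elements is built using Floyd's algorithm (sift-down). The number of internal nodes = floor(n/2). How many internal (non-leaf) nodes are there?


Leaf nodes occupy roughly half the array.
Sift-down is called for each internal node, starting from the last one.
Internal nodes = floor(n/2) = floor(1602/2) = 801


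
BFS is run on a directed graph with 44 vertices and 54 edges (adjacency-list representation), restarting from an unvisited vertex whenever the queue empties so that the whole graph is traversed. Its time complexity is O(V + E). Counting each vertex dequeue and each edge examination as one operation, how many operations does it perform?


A full BFS traversal dequeues each vertex exactly once and examines each directed edge exactly once.
V = 44 (vertex processing cost)
E = 54 (edge examination cost)
Total operations proportional to V + E = 44 + 54 = 98


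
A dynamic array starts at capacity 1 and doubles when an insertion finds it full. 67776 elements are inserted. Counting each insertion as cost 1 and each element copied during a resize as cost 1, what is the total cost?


n = 67776
Insertion costs: 67776
Resizes copy 1, 2, 4, ... up to the largest power of 2 that is <= n-1 = 67775, i.e. 65536.
Copy costs = 1 + 2 + 4 + 8 + 16 + 32 + 64 + 128 + 256 + 512 + 1024 + 2048 + 4096 + 8192 + 16384 + 32768 + 65536 = 131071
Total = 67776 + 131071 = 198847


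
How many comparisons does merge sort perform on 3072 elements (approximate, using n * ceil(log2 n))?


Recursion depth: ceil(log2(3072)) = 12
Each recursion level merges n = 3072 elements
Total = 3072 * 12 = 36864


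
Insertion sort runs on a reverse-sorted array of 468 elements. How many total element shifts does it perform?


Sum of shifts = 1 + 2 + 3 + ... + 467
= 468 * 467 / 2
= 218556 / 2
= 109278


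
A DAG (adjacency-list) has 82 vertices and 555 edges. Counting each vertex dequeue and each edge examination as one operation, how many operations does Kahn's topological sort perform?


V = 82 (vertex processing)
E = 555 (edge processing)
V + E = 82 + 555 = 637


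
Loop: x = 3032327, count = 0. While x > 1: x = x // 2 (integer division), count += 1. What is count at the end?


The variable x halves each step:
x = 3032327 -> 1516163 -> 758081 -> 379040 -> 189520 -> 94760 -> 47380 -> 23690 -> 11845 -> 5922 -> 2961 -> 1480 -> 740 -> 370 -> 185 -> 92 -> 46 -> 23 -> 11 -> 5 -> 2 -> 1
Number of halvings = floor(log2(3032327)) = 21


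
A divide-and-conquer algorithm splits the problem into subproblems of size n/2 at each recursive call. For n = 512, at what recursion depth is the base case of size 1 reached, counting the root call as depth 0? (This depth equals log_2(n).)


At each depth, the problem size is divided by 2:
  Depth 0: problem size = 512
  Depth 1: problem size = 256
  Depth 2: problem size = 128
  Depth 3: problem size = 64
  Depth 4: problem size = 32
  Depth 5: problem size = 16
  Depth 6: problem size = 8
  Depth 7: problem size = 4
  Depth 8: problem size = 2
  Depth 9: problem size = 1 (base case)
The base case is reached at depth log_2(512) = 9 (the tree has 10 levels counting depth 0, but the depth asked for is 9).
Recursion depth = 9


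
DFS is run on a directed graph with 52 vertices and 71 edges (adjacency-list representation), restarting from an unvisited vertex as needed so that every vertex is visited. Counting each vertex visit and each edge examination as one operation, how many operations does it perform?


A full DFS traversal processes each vertex exactly once (push/pop on stack).
Each directed edge is examined once.
V = 52, E = 71
V + E = 123


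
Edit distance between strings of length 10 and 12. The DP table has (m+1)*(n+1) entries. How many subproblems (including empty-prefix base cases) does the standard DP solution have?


The table includes base cases (empty prefixes).
Rows: (m+1) = 11
Columns: (n+1) = 13
Total = 11 * 13 = 143


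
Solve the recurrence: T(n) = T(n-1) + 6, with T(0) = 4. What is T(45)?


Unrolling the recurrence:
T(45) = T(44) + 6
       = T(43) + 6 + 6
       = T(42) + 6*3
       ...
       = T(0) + 6*45
       = 4 + 270 = 274


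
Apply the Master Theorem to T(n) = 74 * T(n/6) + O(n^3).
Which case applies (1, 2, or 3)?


The Master Theorem: T(n) = a*T(n/b) + O(n^c)
  a = 74, b = 6, c = 3
log_b(a) = log_6(74) ~ 2.402
Compare b^c with a: 6^3 = 216 > 74, so c > log_b(a).
Since c > log_b(a), Case 3 applies.
T(n) = O(n^3)
Master Theorem case = 3


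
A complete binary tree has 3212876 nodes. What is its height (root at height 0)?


In a complete binary tree, level k holds nodes 2^k .. 2^(k+1)-1 (1-indexed).
Height = floor(log2(n)) = floor(log2(3212876)) = 21
Check: 2^21 = 2097152 <= 3212876 < 4194304 = 2^22


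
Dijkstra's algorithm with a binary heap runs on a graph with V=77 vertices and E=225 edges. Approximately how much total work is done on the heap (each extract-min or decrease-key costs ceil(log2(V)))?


Dijkstra with a binary heap: each vertex is extracted once, each edge may relax once.
Each heap operation costs O(log V).
V + E = 77 + 225 = 302
ceil(log2(77)) = 7 (since 2^6 = 64 < 77 <= 128 = 2^7)
Total heap work = (V+E) * ceil(log2(V)) = 302 * 7 = 2114


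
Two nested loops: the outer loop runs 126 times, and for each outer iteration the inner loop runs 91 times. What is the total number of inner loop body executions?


Outer loop: 126 iterations
Inner loop: 91 iterations per outer iteration
Total = 126 * 91 = 11466


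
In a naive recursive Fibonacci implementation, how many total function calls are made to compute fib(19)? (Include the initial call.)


Let C(m) = total calls to evaluate fib(m). Then C(0)=C(1)=1, and
C(m) = 1 + C(m-1) + C(m-2) for m >= 2.
Build the table (each entry = 1 + previous two):
  C(0) = 1
  C(1) = 1
  C(2) = 1 + 1 + 1 = 3
  C(3) = 1 + 3 + 1 = 5
  C(4) = 1 + 5 + 3 = 9
  C(5) = 1 + 9 + 5 = 15
  C(6) = 1 + 15 + 9 = 25
  C(7) = 1 + 25 + 15 = 41
  C(8) = 1 + 41 + 25 = 67
  C(9) = 1 + 67 + 41 = 109
  C(10) = 1 + 109 + 67 = 177
  C(11) = 1 + 177 + 109 = 287
  C(12) = 1 + 287 + 177 = 465
  C(13) = 1 + 465 + 287 = 753
  C(14) = 1 + 753 + 465 = 1219
  C(15) = 1 + 1219 + 753 = 1973
  C(16) = 1 + 1973 + 1219 = 3193
  C(17) = 1 + 3193 + 1973 = 5167
  C(18) = 1 + 5167 + 3193 = 8361
  C(19) = 1 + 8361 + 5167 = 13529
Total calls for fib(19) = 13529


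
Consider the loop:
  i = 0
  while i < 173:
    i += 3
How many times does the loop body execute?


Starting at i = 0, each iteration adds 3.
Iterations until i >= 173:
  Iteration 1: i = 0 -> i = 3
  Iteration 2: i = 3 -> i = 6
  Iteration 3: i = 6 -> i = 9
  Iteration 4: i = 9 -> i = 12
  Iteration 5: i = 12 -> i = 15
  Iteration 6: i = 15 -> i = 18
  Iteration 7: i = 18 -> i = 21
  Iteration 8: i = 21 -> i = 24
  ... continuing ...
Total iterations = ceil(173/3) = 58


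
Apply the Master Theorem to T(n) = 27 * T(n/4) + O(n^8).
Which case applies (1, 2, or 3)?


The Master Theorem: T(n) = a*T(n/b) + O(n^c)
  a = 27, b = 4, c = 8
log_b(a) = log_4(27) ~ 2.377
Compare b^c with a: 4^8 = 65536 > 27, so c > log_b(a).
Since c > log_b(a), Case 3 applies.
T(n) = O(n^8)
Master Theorem case = 3


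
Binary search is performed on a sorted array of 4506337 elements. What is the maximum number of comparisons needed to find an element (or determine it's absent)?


Binary search halves the search space each comparison:
  Step 1: search space = 4506337 -> 2253168
  Step 2: search space = 2253168 -> 1126584
  Step 3: search space = 1126584 -> 563292
  Step 4: search space = 563292 -> 281646
  Step 5: search space = 281646 -> 140823
  Step 6: search space = 140823 -> 70411
  Step 7: search space = 70411 -> 35205
  Step 8: search space = 35205 -> 17602
  Step 9: search space = 17602 -> 8801
  Step 10: search space = 8801 -> 4400
  Step 11: search space = 4400 -> 2200
  Step 12: search space = 2200 -> 1100
  Step 13: search space = 1100 -> 550
  Step 14: search space = 550 -> 275
  Step 15: search space = 275 -> 137
  Step 16: search space = 137 -> 68
  Step 17: search space = 68 -> 34
  Step 18: search space = 34 -> 17
  Step 19: search space = 17 -> 8
  Step 20: search space = 8 -> 4
  Step 21: search space = 4 -> 2
  Step 22: search space = 2 -> 1
  Step 23: search space = 1 (final check)
Maximum comparisons = floor(log2(4506337)) + 1 = 22 + 1 = 23


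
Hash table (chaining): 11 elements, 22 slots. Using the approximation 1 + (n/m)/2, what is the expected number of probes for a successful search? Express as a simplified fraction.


Computing expected probes:
alpha = 11/22
= 1 + alpha/2
= 1 + 11/(2*22)
= (2*22 + 11) / (2*22)
= 55/44 = 5/4


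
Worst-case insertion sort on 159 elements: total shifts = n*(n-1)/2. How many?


Sum of shifts = 1 + 2 + 3 + ... + 158
= 159 * 158 / 2
= 25122 / 2
= 12561


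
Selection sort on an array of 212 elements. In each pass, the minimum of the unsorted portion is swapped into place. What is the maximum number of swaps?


Selection sort performs one swap per pass:
  Pass 1: find min in positions 0 to 211, swap with position 0
  Pass 2: find min in positions 1 to 211, swap with position 1
  Pass 3: find min in positions 2 to 211, swap with position 2
  Pass 4: find min in positions 3 to 211, swap with position 3
  Pass 5: find min in positions 4 to 211, swap with position 4
  ... (206 more passes)
Total passes (and swaps) = n - 1 = 212 - 1 = 211


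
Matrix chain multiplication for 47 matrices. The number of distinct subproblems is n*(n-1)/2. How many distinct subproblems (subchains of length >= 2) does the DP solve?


Subproblems are indexed by (i, j) where i < j.
Number of such pairs = n*(n-1)/2
= 47 * 46 / 2
= 1081


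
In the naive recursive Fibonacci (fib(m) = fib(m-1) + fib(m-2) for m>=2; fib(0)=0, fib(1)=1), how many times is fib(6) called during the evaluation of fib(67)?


Let N(m) = number of times fib(m) is called while evaluating fib(67).
N(67) = 1 (the initial call).
N(66) = 1 (only fib(67) calls it).
For 1 <= m <= 65: fib(m) is called by fib(m+1) and fib(m+2), so
  N(m) = N(m+1) + N(m+2).
fib(0) is called only by fib(2), so N(0) = N(2).
Walk down from m=67:
  N(67)=1, N(66)=1, N(65)=2, N(64)=3, N(63)=5, N(62)=8, N(61)=13, N(60)=21, N(59)=34, N(58)=55, N(57)=89, N(56)=144, N(55)=233, N(54)=377, N(53)=610, N(52)=987, N(51)=1597, N(50)=2584, N(49)=4181, N(48)=6765, N(47)=10946, N(46)=17711, N(45)=28657, N(44)=46368, N(43)=75025, N(42)=121393, N(41)=196418, N(40)=317811, N(39)=514229, N(38)=832040, N(37)=1346269, N(36)=2178309, N(35)=3524578, N(34)=5702887, N(33)=9227465, N(32)=14930352, N(31)=24157817, N(30)=39088169, N(29)=63245986, N(28)=102334155, N(27)=165580141, N(26)=267914296, N(25)=433494437, N(24)=701408733, N(23)=1134903170, N(22)=1836311903, N(21)=2971215073, N(20)=4807526976, N(19)=7778742049, N(18)=12586269025, N(17)=20365011074, N(16)=32951280099, N(15)=53316291173, N(14)=86267571272, N(13)=139583862445, N(12)=225851433717, N(11)=365435296162, N(10)=591286729879, N(9)=956722026041, N(8)=1548008755920, N(7)=2504730781961, N(6)=4052739537881
N(6) = 4052739537881


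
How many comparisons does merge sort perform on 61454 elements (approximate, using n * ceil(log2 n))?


Recursion depth: ceil(log2(61454)) = 16
Each recursion level merges n = 61454 elements
Total = 61454 * 16 = 983264


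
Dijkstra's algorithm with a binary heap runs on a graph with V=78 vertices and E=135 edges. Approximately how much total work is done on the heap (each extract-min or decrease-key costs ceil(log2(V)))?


Dijkstra with a binary heap: each vertex is extracted once, each edge may relax once.
Each heap operation costs O(log V).
V + E = 78 + 135 = 213
ceil(log2(78)) = 7 (since 2^6 = 64 < 78 <= 128 = 2^7)
Total heap work = (V+E) * ceil(log2(V)) = 213 * 7 = 1491


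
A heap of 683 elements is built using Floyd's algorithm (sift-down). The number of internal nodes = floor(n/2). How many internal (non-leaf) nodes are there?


Leaf nodes occupy roughly half the array.
Sift-down is called for each internal node, starting from the last one.
Internal nodes = floor(n/2) = floor(683/2) = 341


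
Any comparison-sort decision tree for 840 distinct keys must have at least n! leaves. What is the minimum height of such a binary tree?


A binary decision tree of height h has at most 2^h leaves and needs at least n! of them, so h >= ceil(log2(n!)).
840! is far too large to multiply out, so use Stirling's series:
  ln(n!) ~ n ln n - n + (1/2) ln(2 pi n) + 1/(12n)  (error below 1/(360 n^3), negligible here)
  ln(840) = 6.7334019
  n ln n = 840 * 6.7334019 = 5656.0576
  (1/2) ln(2 pi * 840) = (1/2) ln(5277.8757) = 4.2856
  1/(12*840) = 0.0001
  ln(840!) ~ 5656.0576 - 840 + 4.2856 + 0.0001 = 4820.3433
Convert to base 2: log2(840!) = 4820.3433 / ln 2 = 4820.3433 / 0.69314718 = 6954.2854
ceil(6954.2854) = 6955


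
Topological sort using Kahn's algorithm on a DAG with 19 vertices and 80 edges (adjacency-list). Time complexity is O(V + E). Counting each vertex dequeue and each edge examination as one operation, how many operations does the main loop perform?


Kahn's algorithm:
  1. Compute in-degrees: O(V + E)
  2. Process queue: each vertex dequeued once (O(V))
     each edge examined once (O(E))
Total = V + E = 19 + 80 = 99


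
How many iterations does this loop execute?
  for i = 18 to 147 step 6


The loop variable i takes values starting at 18 and increments by 6 each iteration.
Sequence: i = 18, 24, 30, 36, 42, 48, 54, 60, 66, ...
The upper bound 147 is inclusive, so the count is floor((last - first) / step) + 1:
floor((147 - 18) / 6) + 1 = floor(129/6) + 1 = 21 + 1 = 22


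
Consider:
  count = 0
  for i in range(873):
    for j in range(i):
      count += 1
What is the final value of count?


For each i, the inner loop runs i times:
  i=0: inner runs 0 times
  i=1: inner runs 1 time
  i=2: inner runs 2 times
  i=3: inner runs 3 times
  i=4: inner runs 4 times
  i=5: inner runs 5 times
  i=6: inner runs 6 times
  i=7: inner runs 7 times
  ...
Total = 0 + 1 + 2 + ... + 872 = 873*(873-1)/2 = 380628


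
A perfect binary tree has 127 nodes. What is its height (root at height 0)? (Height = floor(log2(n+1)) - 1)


For a perfect binary tree of height h: n = 2^(h+1) - 1, so h = log2(n+1) - 1.
  n + 1 = 128 = 2^7
  log2(128) = 7
  height = 7 - 1 = 6


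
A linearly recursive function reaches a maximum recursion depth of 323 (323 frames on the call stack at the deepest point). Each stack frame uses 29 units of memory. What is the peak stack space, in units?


Maximum recursion depth = 323 frames
Memory per frame = 29 units
Total stack space = depth * frame_size
= 323 * 29 = 9367


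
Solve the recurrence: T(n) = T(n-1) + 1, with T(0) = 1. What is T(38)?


Unrolling the recurrence:
T(38) = T(37) + 1
       = T(36) + 1 + 1
       = T(35) + 1*3
       ...
       = T(0) + 1*38
       = 1 + 38 = 39


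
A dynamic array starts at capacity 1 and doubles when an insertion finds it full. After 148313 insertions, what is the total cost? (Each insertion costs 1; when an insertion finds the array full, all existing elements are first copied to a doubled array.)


Insertion cost: 148313 (one per element)
Resizes occur just before inserting elements 2, 3, 5, 9, ...
Elements copied at each resize: 1 + 2 + 4 + 8 + 16 + 32 + 64 + 128 + 256 + 512 + 1024 + 2048 + 4096 + 8192 + 16384 + 32768 + 65536 + 131072
Sum of copies = 262143 (geometric series: 2^k - 1)
Total = 148313 + 262143 = 410456


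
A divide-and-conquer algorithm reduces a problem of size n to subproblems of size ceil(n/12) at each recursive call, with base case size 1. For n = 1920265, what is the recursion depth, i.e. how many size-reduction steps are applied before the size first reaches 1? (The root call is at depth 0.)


Each step divides the size by 12 (rounding up); after k steps the size is ceil(n/12^k), which equals 1 exactly when 12^k >= n.
So the depth is the smallest k with 12^k >= 1920265, i.e. ceil(log_12(1920265)).
12^5 = 248832 < 1920265 <= 2985984 = 12^6
Recursion depth = 6


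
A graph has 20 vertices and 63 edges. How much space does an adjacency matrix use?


Adjacency matrix: V x V grid of entries
Space = V^2 = 20^2 = 20 * 20 = 400


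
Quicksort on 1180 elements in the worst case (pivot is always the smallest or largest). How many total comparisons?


In the worst case, each partition step picks the worst pivot:
  Partition 1: 1179 comparisons (n-1 elements to compare)
  Partition 2: 1178 comparisons
  Partition 3: 1177 comparisons
  Partition 4: 1176 comparisons
  Partition 5: 1175 comparisons
  ...
  Last partition: 0 comparisons
Total = (n-1) + (n-2) + ... + 1 + 0 = n*(n-1)/2
= 1180*1179/2 = 695610


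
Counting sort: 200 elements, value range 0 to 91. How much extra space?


n = 200 (output array)
k = 92 (count array for 92 distinct values)
Extra space = 200 + 92 = 292


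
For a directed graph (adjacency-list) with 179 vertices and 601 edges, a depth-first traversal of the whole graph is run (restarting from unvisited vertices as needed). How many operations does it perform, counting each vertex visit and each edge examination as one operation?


A full DFS traversal visits each vertex once and examines each edge once.
V = 179
E = 601
Sum = 179 + 601 = 780


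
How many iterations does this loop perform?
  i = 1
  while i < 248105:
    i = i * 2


The loop variable doubles each iteration:
i = 1 -> 2 -> 4 -> 8 -> 16 -> 32 -> 64 -> 128 -> 256 -> 512 -> 1024 -> 2048 -> 4096 -> 8192 -> 16384 -> 32768 -> 65536 -> 131072 -> 262144 (stop, 262144 >= 248105)
Number of doublings = ceil(log2(248105)) = 18


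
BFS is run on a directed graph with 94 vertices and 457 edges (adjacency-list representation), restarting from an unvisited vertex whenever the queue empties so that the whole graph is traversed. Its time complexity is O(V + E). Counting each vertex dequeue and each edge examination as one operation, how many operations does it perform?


A full BFS traversal dequeues each vertex exactly once and examines each directed edge exactly once.
V = 94 (vertex processing cost)
E = 457 (edge examination cost)
Total operations proportional to V + E = 94 + 457 = 551


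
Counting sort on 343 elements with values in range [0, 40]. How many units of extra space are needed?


Output array size: 343 (to store sorted result)
Count array size: 41 (one slot per possible value, range 0 to 40)
Total extra space = 343 + 41 = 384


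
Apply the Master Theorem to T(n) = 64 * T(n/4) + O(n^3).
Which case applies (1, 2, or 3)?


The Master Theorem: T(n) = a*T(n/b) + O(n^c)
  a = 64, b = 4, c = 3
log_b(a) = log_4(64) = 3
Compare b^c with a: 4^3 = 64 = 64, so c = log_b(a).
Since c = log_b(a) exactly, Case 2 applies.
T(n) = O(n^3 * log(n))
Master Theorem case = 2


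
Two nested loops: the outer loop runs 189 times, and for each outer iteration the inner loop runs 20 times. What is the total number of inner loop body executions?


Outer loop: 189 iterations
Inner loop: 20 iterations per outer iteration
Total = 189 * 20 = 3780


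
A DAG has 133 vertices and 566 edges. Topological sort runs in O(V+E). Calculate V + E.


V = 133 (vertex processing)
E = 566 (edge processing)
V + E = 133 + 566 = 699


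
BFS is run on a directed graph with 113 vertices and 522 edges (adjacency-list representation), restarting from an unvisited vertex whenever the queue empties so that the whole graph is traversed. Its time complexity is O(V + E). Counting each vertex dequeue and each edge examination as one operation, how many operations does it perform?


A full BFS traversal dequeues each vertex exactly once and examines each directed edge exactly once.
V = 113 (vertex processing cost)
E = 522 (edge examination cost)
Total operations proportional to V + E = 113 + 522 = 635


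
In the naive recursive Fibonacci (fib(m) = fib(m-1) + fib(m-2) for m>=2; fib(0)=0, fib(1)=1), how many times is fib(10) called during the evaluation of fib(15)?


Let N(m) = number of times fib(m) is called while evaluating fib(15).
N(15) = 1 (the initial call).
N(14) = 1 (only fib(15) calls it).
For 1 <= m <= 13: fib(m) is called by fib(m+1) and fib(m+2), so
  N(m) = N(m+1) + N(m+2).
fib(0) is called only by fib(2), so N(0) = N(2).
Walk down from m=15:
  N(15)=1, N(14)=1, N(13)=2, N(12)=3, N(11)=5, N(10)=8
N(10) = 8


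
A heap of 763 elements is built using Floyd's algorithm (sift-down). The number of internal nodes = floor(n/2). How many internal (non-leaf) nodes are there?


Leaf nodes occupy roughly half the array.
Sift-down is called for each internal node, starting from the last one.
Internal nodes = floor(n/2) = floor(763/2) = 381


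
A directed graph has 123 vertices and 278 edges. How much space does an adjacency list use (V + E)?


Adjacency list: one list head per vertex + one entry per edge
Vertex heads: 123
Edge entries: 278
Total = 123 + 278 = 401


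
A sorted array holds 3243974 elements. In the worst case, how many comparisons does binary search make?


Halving sequence: 3243974 -> 1621987 -> 810993 -> 405496 -> 202748 -> 101374 -> 50687 -> 25343 -> 12671 -> 6335 -> 3167 -> 1583 -> 791 -> 395 -> 197 -> 98 -> 49 -> 24 -> 12 -> 6 -> 3 -> 1
Number of halvings = 21
Max comparisons = 21 + 1 = 22


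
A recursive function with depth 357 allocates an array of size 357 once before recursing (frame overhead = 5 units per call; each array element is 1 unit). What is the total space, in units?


Array allocation: 357 units (allocated once)
Stack frames: 357 deep * 5 per frame = 1785 units
Total = 357 + 1785 = 2142


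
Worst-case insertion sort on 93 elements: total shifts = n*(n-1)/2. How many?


Sum of shifts = 1 + 2 + 3 + ... + 92
= 93 * 92 / 2
= 8556 / 2
= 4278


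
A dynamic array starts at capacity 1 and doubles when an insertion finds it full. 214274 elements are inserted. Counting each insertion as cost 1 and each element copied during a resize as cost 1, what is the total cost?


n = 214274
Insertion costs: 214274
Resizes copy 1, 2, 4, ... up to the largest power of 2 that is <= n-1 = 214273, i.e. 131072.
Copy costs = 1 + 2 + 4 + 8 + 16 + 32 + 64 + 128 + 256 + 512 + 1024 + 2048 + 4096 + 8192 + 16384 + 32768 + 65536 + 131072 = 262143
Total = 214274 + 262143 = 476417


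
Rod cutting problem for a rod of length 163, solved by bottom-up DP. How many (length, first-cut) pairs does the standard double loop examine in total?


For each subproblem length i = 1..163, the inner loop considers i possible first cuts.
Total = 1 + 2 + ... + 163
= 163*(163+1)/2
= 163*164/2 = 13366


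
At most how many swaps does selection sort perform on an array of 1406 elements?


Each of the 1405 passes places one element in its final position.
Pass 1: swap minimum into position 0
Pass 2: swap minimum of remaining into position 1
...
Pass 1405: last two elements, one swap
Maximum swaps = 1406 - 1 = 1405


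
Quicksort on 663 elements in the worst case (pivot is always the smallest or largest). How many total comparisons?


In the worst case, each partition step picks the worst pivot:
  Partition 1: 662 comparisons (n-1 elements to compare)
  Partition 2: 661 comparisons
  Partition 3: 660 comparisons
  Partition 4: 659 comparisons
  Partition 5: 658 comparisons
  ...
  Last partition: 0 comparisons
Total = (n-1) + (n-2) + ... + 1 + 0 = n*(n-1)/2
= 663*662/2 = 219453


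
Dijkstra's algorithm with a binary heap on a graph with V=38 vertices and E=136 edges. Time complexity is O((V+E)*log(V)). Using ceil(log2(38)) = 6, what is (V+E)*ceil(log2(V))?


Dijkstra with a binary heap: each vertex is extracted once, each edge may relax once.
Each heap operation costs O(log V).
V + E = 38 + 136 = 174
ceil(log2(38)) = 6 (since 2^5 = 32 < 38 <= 64 = 2^6)
Total heap work = (V+E) * ceil(log2(V)) = 174 * 6 = 1044


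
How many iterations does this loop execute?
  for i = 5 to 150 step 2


The loop variable i takes values starting at 5 and increments by 2 each iteration.
Sequence: i = 5, 7, 9, 11, 13, 15, 17, 19, 21, ...
The upper bound 150 is inclusive, so the count is floor((last - first) / step) + 1:
floor((150 - 5) / 2) + 1 = floor(145/2) + 1 = 72 + 1 = 73


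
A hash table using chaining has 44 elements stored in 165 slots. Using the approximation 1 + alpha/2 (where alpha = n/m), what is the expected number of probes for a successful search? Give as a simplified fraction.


Load factor alpha = n/m = 44/165
Expected probes = 1 + alpha/2 = 1 + 44/(2*165)
= 1 + 44/330
= 330/330 + 44/330
= 374/330
Simplify: 17/15


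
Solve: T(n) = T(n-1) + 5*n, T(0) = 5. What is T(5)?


Expanding the recurrence:
T(5) = T(4) + 5*5
       = T(3) + 5*4 + 5*5
       ...
       = T(0) + 5*(1 + 2 + ... + 5)
       = 5 + 5 * 5*6/2
       = 5 + 5 * 15
       = 5 + 75 = 80


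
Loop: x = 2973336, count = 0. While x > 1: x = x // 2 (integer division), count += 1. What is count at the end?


The variable x halves each step:
x = 2973336 -> 1486668 -> 743334 -> 371667 -> 185833 -> 92916 -> 46458 -> 23229 -> 11614 -> 5807 -> 2903 -> 1451 -> 725 -> 362 -> 181 -> 90 -> 45 -> 22 -> 11 -> 5 -> 2 -> 1
Number of halvings = floor(log2(2973336)) = 21


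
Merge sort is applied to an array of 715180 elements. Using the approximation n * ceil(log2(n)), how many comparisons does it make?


Merge sort divides the array into halves recursively.
Number of levels = ceil(log2(715180)) = 20
At each level, approximately n = 715180 comparisons are needed for merging.
Total comparisons ~ n * ceil(log2(n)) = 715180 * 20 = 14303600


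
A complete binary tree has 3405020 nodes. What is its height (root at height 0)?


In a complete binary tree, level k holds nodes 2^k .. 2^(k+1)-1 (1-indexed).
Height = floor(log2(n)) = floor(log2(3405020)) = 21
Check: 2^21 = 2097152 <= 3405020 < 4194304 = 2^22


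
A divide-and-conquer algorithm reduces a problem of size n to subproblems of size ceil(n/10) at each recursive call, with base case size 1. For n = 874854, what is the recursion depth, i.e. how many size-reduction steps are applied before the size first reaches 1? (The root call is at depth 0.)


Each step divides the size by 10 (rounding up); after k steps the size is ceil(n/10^k), which equals 1 exactly when 10^k >= n.
So the depth is the smallest k with 10^k >= 874854, i.e. ceil(log_10(874854)).
10^5 = 100000 < 874854 <= 1000000 = 10^6
Recursion depth = 6


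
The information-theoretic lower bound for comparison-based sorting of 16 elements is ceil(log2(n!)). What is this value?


A binary decision tree of height h has at most 2^h leaves and needs at least n! of them, so h >= ceil(log2(n!)).
Compute 16! as a running product:
  x2 = 2, x3 = 6, x4 = 24, x5 = 120
  x6 = 720, x7 = 5040, x8 = 40320, x9 = 362880
  x10 = 3628800, x11 = 39916800, x12 = 479001600, x13 = 6227020800
  x14 = 87178291200, x15 = 1307674368000, x16 = 20922789888000
16! = 20922789888000
Bracket between powers of 2:
  2^44 = 17592186044416 < 20922789888000 <= 35184372088832 = 2^45
So ceil(log2(16!)) = 45


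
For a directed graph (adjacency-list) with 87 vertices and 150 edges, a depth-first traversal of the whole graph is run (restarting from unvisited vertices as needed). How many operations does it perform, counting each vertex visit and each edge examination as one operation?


A full DFS traversal visits each vertex once and examines each edge once.
V = 87
E = 150
Sum = 87 + 150 = 237


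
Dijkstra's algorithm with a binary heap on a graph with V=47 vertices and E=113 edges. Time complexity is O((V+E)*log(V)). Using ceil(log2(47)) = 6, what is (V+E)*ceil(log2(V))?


Dijkstra with a binary heap: each vertex is extracted once, each edge may relax once.
Each heap operation costs O(log V).
V + E = 47 + 113 = 160
ceil(log2(47)) = 6 (since 2^5 = 32 < 47 <= 64 = 2^6)
Total heap work = (V+E) * ceil(log2(V)) = 160 * 6 = 960


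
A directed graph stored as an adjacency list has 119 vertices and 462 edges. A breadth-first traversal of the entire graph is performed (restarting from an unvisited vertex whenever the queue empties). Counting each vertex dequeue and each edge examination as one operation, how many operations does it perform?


A full BFS traversal dequeues each vertex once and examines each edge once.
Vertex visits: 119
Edge visits: 462
V + E = 119 + 462 = 581


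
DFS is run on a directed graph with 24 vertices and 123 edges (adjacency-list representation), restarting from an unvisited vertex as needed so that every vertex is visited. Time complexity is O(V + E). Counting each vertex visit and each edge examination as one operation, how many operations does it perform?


A full DFS traversal processes each vertex exactly once (push/pop on stack).
Each directed edge is examined once.
V = 24, E = 123
V + E = 147


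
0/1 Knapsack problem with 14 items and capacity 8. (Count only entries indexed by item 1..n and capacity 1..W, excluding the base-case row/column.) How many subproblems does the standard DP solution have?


The DP table is indexed by (item, capacity).
Rows: 14 items
Columns: 8 capacity values (1 to W)
Total subproblems = 14 * 8 = 112


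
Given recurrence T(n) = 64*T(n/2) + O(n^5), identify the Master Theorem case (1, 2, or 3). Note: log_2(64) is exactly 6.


Master Theorem parameters: a=64, b=2, c=5
log_b(a) = 6
Compare b^c with a: 2^5 = 32 < 64, so c < log_b(a).
Comparing c=5 vs log_b(a)=6:
5 < 6 => Case 1
Result: T(n) = O(n^(log_2 64)) = O(n^6)
Master Theorem case = 1


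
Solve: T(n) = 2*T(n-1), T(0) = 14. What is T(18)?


Unrolling:
T(18) = 2*T(17) = 2^2*T(16) = ... = 2^18*T(0)
= 2^18 * 14
= 262144 * 14 = 3670016


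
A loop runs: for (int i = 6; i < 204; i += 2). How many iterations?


Loop starts at i = 6, increments by 2, stops when i >= 204.
Number of iterations = ceil((204 - 6) / 2)
= ceil(198 / 2)
= 99


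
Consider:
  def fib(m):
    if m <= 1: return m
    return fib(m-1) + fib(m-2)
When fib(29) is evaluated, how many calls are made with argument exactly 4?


Let N(m) = number of times fib(m) is called while evaluating fib(29).
N(29) = 1 (the initial call).
N(28) = 1 (only fib(29) calls it).
For 1 <= m <= 27: fib(m) is called by fib(m+1) and fib(m+2), so
  N(m) = N(m+1) + N(m+2).
fib(0) is called only by fib(2), so N(0) = N(2).
Walk down from m=29:
  N(29)=1, N(28)=1, N(27)=2, N(26)=3, N(25)=5, N(24)=8, N(23)=13, N(22)=21, N(21)=34, N(20)=55, N(19)=89, N(18)=144, N(17)=233, N(16)=377, N(15)=610, N(14)=987, N(13)=1597, N(12)=2584, N(11)=4181, N(10)=6765, N(9)=10946, N(8)=17711, N(7)=28657, N(6)=46368, N(5)=75025, N(4)=121393
N(4) = 121393


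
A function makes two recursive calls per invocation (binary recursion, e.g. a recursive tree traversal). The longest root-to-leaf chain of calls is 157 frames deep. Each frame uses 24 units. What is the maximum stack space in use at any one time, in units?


Binary recursion: the two calls run one after the other, so only one root-to-leaf chain of frames is on the stack at a time.
Maximum depth (longest chain) = 157 frames
Each frame = 24 units
Max stack space = 157 * 24 = 3768


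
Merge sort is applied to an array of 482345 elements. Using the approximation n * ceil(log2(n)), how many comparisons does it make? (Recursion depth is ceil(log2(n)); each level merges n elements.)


Merge sort divides the array into halves recursively.
Number of levels = ceil(log2(482345)) = 19
At each level, approximately n = 482345 comparisons are needed for merging.
Total comparisons ~ n * ceil(log2(n)) = 482345 * 19 = 9164555


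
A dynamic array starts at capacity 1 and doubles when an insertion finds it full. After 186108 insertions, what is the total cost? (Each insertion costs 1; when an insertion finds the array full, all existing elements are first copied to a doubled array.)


Insertion cost: 186108 (one per element)
Resizes occur just before inserting elements 2, 3, 5, 9, ...
Elements copied at each resize: 1 + 2 + 4 + 8 + 16 + 32 + 64 + 128 + 256 + 512 + 1024 + 2048 + 4096 + 8192 + 16384 + 32768 + 65536 + 131072
Sum of copies = 262143 (geometric series: 2^k - 1)
Total = 186108 + 262143 = 448251


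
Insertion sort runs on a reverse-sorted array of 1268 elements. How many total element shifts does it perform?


Sum of shifts = 1 + 2 + 3 + ... + 1267
= 1268 * 1267 / 2
= 1606556 / 2
= 803278


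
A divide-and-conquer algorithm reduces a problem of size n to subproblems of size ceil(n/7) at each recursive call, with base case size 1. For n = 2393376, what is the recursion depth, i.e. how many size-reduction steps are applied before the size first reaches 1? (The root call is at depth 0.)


Each step divides the size by 7 (rounding up); after k steps the size is ceil(n/7^k), which equals 1 exactly when 7^k >= n.
So the depth is the smallest k with 7^k >= 2393376, i.e. ceil(log_7(2393376)).
7^7 = 823543 < 2393376 <= 5764801 = 7^8
Recursion depth = 8


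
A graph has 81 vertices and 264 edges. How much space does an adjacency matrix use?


Adjacency matrix: V x V grid of entries
Space = V^2 = 81^2 = 81 * 81 = 6561


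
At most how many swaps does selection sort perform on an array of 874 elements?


Each of the 873 passes places one element in its final position.
Pass 1: swap minimum into position 0
Pass 2: swap minimum of remaining into position 1
...
Pass 873: last two elements, one swap
Maximum swaps = 874 - 1 = 873


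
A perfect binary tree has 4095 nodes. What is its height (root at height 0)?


For a perfect binary tree of height h: n = 2^(h+1) - 1, so h = log2(n+1) - 1.
  n + 1 = 4096 = 2^12
  log2(4096) = 12
  height = 12 - 1 = 11


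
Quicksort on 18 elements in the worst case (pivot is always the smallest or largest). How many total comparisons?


In the worst case, each partition step picks the worst pivot:
  Partition 1: 17 comparisons (n-1 elements to compare)
  Partition 2: 16 comparisons
  Partition 3: 15 comparisons
  Partition 4: 14 comparisons
  Partition 5: 13 comparisons
  ...
  Last partition: 0 comparisons
Total = (n-1) + (n-2) + ... + 1 + 0 = n*(n-1)/2
= 18*17/2 = 153


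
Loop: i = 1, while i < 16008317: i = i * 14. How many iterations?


i multiplies by 14 each step:
i = 1 -> 14 -> 196 -> 2744 -> 38416 -> 537824 -> 7529536 -> 105413504 (stop)
Iterations = ceil(log_14(16008317)) = 7


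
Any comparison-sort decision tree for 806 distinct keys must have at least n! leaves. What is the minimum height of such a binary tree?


A binary decision tree of height h has at most 2^h leaves and needs at least n! of them, so h >= ceil(log2(n!)).
806! is far too large to multiply out, so use Stirling's series:
  ln(n!) ~ n ln n - n + (1/2) ln(2 pi n) + 1/(12n)  (error below 1/(360 n^3), negligible here)
  ln(806) = 6.6920837
  n ln n = 806 * 6.6920837 = 5393.8195
  (1/2) ln(2 pi * 806) = (1/2) ln(5064.2474) = 4.2650
  1/(12*806) = 0.0001
  ln(806!) ~ 5393.8195 - 806 + 4.2650 + 0.0001 = 4592.0846
Convert to base 2: log2(806!) = 4592.0846 / ln 2 = 4592.0846 / 0.69314718 = 6624.9777
ceil(6624.9777) = 6625


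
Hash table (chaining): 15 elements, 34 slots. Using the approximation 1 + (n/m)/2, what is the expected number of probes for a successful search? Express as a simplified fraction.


Computing expected probes:
alpha = 15/34
= 1 + alpha/2
= 1 + 15/(2*34)
= (2*34 + 15) / (2*34)
= 83/68


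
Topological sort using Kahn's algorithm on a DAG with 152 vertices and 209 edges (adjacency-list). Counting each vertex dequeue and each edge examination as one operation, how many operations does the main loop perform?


Kahn's algorithm:
  1. Compute in-degrees: O(V + E)
  2. Process queue: each vertex dequeued once (O(V))
     each edge examined once (O(E))
Total = V + E = 152 + 209 = 361


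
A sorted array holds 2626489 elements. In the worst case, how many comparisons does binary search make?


Halving sequence: 2626489 -> 1313244 -> 656622 -> 328311 -> 164155 -> 82077 -> 41038 -> 20519 -> 10259 -> 5129 -> 2564 -> 1282 -> 641 -> 320 -> 160 -> 80 -> 40 -> 20 -> 10 -> 5 -> 2 -> 1
Number of halvings = 21
Max comparisons = 21 + 1 = 22


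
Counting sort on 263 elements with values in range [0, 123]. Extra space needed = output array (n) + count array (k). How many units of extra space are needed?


Output array size: 263 (to store sorted result)
Count array size: 124 (one slot per possible value, range 0 to 123)
Total extra space = 263 + 124 = 387
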